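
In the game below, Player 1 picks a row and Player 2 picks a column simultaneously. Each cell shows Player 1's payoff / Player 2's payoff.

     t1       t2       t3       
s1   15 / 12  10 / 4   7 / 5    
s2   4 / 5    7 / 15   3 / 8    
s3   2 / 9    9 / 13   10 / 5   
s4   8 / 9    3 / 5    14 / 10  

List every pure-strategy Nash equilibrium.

Find each player's best response to every opponent strategy; NE are the intersections.
Player 1's best responses — vs t1: s1 (payoff 15); vs t2: s1 (payoff 10); vs t3: s4 (payoff 14).
Player 2's best responses — vs s1: t1 (payoff 12); vs s2: t2 (payoff 15); vs s3: t2 (payoff 13); vs s4: t3 (payoff 10).
Mutual best responses occur at (s1, t1) and (s4, t3); at each, neither player gains by switching.

(s1, t1) and (s4, t3)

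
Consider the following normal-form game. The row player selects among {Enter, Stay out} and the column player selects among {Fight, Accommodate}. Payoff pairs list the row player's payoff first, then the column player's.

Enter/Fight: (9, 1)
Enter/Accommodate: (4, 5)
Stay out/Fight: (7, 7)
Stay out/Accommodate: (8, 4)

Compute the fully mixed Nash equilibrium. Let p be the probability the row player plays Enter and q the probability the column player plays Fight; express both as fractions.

Each player's mixing probability is pinned down by making the *other* player indifferent.
The column player indifferent between Fight and Accommodate: p·1 + (1−p)·7 = p·5 + (1−p)·4 ⟹ 7 + (-6)p = 4 + 1p ⟹ p = 3/7.
The row player indifferent between Enter and Stay out: q·9 + (1−q)·4 = q·7 + (1−q)·8 ⟹ 4 + 5q = 8 + (-1)q ⟹ q = 2/3.

p = 3/7, q = 2/3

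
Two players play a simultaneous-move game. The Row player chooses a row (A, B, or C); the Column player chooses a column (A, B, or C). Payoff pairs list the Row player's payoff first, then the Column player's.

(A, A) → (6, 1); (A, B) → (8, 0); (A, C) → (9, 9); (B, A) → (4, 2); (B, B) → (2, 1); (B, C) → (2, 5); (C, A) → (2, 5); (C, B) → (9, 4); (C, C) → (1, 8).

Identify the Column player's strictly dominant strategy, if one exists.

C

Check whether one of the Column player's strategies beats all alternatives regardless of what the opponent does.
C strictly dominates: vs A: 9 > each of {1, 0}; vs B: 5 > each of {2, 1}; vs C: 8 > each of {5, 4}.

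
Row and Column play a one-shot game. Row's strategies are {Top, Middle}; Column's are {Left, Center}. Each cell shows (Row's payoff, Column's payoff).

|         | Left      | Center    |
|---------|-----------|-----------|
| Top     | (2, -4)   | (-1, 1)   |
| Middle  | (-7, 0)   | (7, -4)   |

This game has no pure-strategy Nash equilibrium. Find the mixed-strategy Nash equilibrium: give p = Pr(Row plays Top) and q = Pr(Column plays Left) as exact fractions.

Each player's mixing probability is pinned down by making the *other* player indifferent.
Column indifferent between Left and Center: p·(-4) + (1−p)·0 = p·1 + (1−p)·(-4) ⟹ 0 + (-4)p = (-4) + 5p ⟹ p = 4/9.
Row indifferent between Top and Middle: q·2 + (1−q)·(-1) = q·(-7) + (1−q)·7 ⟹ (-1) + 3q = 7 + (-14)q ⟹ q = 8/17.

p = 4/9, q = 8/17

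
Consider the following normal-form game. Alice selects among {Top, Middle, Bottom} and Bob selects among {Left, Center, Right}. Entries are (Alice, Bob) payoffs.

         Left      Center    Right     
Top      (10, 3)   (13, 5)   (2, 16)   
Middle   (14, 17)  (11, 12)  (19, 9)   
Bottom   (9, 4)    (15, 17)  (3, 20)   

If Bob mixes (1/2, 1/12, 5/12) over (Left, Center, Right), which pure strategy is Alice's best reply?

Middle

Compute Alice's expected payoff from each pure strategy against the given mix.
Top: (1/2)·10 + (1/12)·13 + (5/12)·2 = 83/12
Middle: (1/2)·14 + (1/12)·11 + (5/12)·19 = 95/6
Bottom: (1/2)·9 + (1/12)·15 + (5/12)·3 = 7
Highest expected payoff is 95/6, from Middle.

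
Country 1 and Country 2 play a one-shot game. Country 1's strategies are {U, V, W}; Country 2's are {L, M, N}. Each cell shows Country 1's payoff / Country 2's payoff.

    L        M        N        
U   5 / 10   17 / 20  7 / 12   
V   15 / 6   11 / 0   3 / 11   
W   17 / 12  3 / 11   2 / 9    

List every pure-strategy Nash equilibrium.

(U, M) and (W, L)

Find each player's best response to every opponent strategy; NE are the intersections.
Country 1's best responses — vs L: W (payoff 17); vs M: U (payoff 17); vs N: U (payoff 7).
Country 2's best responses — vs U: M (payoff 20); vs V: N (payoff 11); vs W: L (payoff 12).
Mutual best responses occur at (U, M) and (W, L); at each, neither player gains by switching.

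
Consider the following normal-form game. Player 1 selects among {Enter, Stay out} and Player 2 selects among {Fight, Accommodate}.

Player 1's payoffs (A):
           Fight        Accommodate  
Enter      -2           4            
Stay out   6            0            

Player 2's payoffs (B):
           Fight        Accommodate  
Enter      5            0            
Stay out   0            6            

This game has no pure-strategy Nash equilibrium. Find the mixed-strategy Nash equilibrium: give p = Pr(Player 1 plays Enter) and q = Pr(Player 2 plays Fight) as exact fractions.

p = 6/11, q = 1/3

In a mixed NE each player is indifferent between their pure strategies, so the opponent's mix sets the indifference.
Player 2 indifferent between Fight and Accommodate: p·5 + (1−p)·0 = p·0 + (1−p)·6 ⟹ 0 + 5p = 6 + (-6)p ⟹ p = 6/11.
Player 1 indifferent between Enter and Stay out: q·(-2) + (1−q)·4 = q·6 + (1−q)·0 ⟹ 4 + (-6)q = 0 + 6q ⟹ q = 1/3.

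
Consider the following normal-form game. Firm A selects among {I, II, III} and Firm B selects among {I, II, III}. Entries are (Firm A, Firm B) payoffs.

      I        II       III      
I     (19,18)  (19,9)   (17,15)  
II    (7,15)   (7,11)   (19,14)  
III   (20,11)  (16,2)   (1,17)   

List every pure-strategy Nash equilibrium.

There is no pure-strategy Nash equilibrium

Check mutual best responses: a cell is a NE iff neither player can gain by unilaterally deviating.
Firm A's best responses — vs I: III (payoff 20); vs II: I (payoff 19); vs III: II (payoff 19).
Firm B's best responses — vs I: I (payoff 18); vs II: I (payoff 15); vs III: III (payoff 17).
No cell has both players best-responding. For instance, Firm A's best reply to I is III, but against III Firm B prefers III over I.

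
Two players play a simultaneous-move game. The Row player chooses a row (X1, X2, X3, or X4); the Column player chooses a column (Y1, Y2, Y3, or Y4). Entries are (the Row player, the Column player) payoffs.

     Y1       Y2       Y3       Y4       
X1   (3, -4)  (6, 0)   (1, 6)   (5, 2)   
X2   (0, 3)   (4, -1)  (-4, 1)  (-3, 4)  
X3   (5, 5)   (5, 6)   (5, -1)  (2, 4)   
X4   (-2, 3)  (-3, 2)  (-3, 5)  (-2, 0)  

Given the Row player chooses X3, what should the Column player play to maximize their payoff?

With the Row player fixed at X3, the Column player's payoffs are: Y1 → 5, Y2 → 6, Y3 → -1, Y4 → 4.
The maximum is 6, achieved by Y2.

Y2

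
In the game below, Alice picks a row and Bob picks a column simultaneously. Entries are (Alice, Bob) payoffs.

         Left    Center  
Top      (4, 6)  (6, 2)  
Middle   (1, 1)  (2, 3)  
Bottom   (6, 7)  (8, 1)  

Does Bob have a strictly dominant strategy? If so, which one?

No strictly dominant strategy

A strategy is strictly dominant if it gives Bob a strictly higher payoff than every other strategy, against every choice by the opponent.
Left is not dominant: against Middle, Center gives 3 > 1.
Center is not dominant: against Top, Left gives 6 > 2.
No single strategy is best against every opponent action.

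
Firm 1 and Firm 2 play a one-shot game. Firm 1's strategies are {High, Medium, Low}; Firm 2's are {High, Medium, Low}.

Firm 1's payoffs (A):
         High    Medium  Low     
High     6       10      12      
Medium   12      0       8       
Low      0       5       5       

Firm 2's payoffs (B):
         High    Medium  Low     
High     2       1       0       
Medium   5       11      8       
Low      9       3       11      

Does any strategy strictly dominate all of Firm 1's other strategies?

No strictly dominant strategy

A strategy is strictly dominant if it gives Firm 1 a strictly higher payoff than every other strategy, against every choice by the opponent.
High is not dominant: against High, Medium gives 12 > 6.
Medium is not dominant: against Medium, High gives 10 > 0.
Low is not dominant: against High, High gives 6 > 0.
No single strategy is best against every opponent action.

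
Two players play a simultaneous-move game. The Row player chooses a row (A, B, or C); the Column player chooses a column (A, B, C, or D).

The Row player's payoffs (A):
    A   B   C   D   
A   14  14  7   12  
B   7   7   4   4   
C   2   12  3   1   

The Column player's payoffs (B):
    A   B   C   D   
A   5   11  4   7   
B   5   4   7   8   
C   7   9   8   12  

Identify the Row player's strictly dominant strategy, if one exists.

Check whether one of the Row player's strategies beats all alternatives regardless of what the opponent does.
A strictly dominates: vs A: 14 > each of {7, 2}; vs B: 14 > each of {7, 12}; vs C: 7 > each of {4, 3}; vs D: 12 > each of {4, 1}.

A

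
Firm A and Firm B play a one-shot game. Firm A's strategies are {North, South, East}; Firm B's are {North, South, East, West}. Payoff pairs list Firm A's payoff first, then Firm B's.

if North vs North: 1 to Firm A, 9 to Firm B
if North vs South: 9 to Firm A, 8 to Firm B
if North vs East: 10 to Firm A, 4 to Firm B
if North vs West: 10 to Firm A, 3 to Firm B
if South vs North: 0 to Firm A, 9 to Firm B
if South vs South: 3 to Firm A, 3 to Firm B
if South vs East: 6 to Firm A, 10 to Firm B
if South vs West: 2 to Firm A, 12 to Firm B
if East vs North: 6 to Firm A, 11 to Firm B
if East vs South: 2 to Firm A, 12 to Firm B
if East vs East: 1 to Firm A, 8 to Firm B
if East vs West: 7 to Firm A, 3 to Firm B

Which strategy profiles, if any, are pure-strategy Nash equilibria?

Find each player's best response to every opponent strategy; NE are the intersections.
Firm A's best responses — vs North: East (payoff 6); vs South: North (payoff 9); vs East: North (payoff 10); vs West: North (payoff 10).
Firm B's best responses — vs North: North (payoff 9); vs South: West (payoff 12); vs East: South (payoff 12).
No cell has both players best-responding. For instance, Firm A's best reply to West is North, but against North Firm B prefers North over West.

There is no pure-strategy Nash equilibrium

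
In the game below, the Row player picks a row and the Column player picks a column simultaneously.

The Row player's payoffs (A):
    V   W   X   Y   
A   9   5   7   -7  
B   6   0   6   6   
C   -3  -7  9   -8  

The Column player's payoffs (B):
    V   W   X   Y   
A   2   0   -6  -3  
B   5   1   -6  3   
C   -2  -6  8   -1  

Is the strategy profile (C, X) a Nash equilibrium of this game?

Holding the Column player at X: the Row player gets 9 from C, versus 7 from A, 6 from B. No profitable deviation for the Row player.
Holding the Row player at C: the Column player gets 8 from X, versus -2 from V, -6 from W, -1 from Y. No profitable deviation for the Column player either.

Yes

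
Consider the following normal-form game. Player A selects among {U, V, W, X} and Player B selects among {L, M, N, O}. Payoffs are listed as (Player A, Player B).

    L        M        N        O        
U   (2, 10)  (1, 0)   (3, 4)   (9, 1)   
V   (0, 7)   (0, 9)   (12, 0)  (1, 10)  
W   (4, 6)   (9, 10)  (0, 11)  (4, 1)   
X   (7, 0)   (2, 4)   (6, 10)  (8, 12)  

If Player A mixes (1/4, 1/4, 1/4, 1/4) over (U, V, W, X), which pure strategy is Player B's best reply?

Compute Player B's expected payoff from each pure strategy against the given mix.
L: (1/4)·10 + (1/4)·7 + (1/4)·6 + (1/4)·0 = 23/4
M: (1/4)·0 + (1/4)·9 + (1/4)·10 + (1/4)·4 = 23/4
N: (1/4)·4 + (1/4)·0 + (1/4)·11 + (1/4)·10 = 25/4
O: (1/4)·1 + (1/4)·10 + (1/4)·1 + (1/4)·12 = 6
Highest expected payoff is 25/4, from N.

N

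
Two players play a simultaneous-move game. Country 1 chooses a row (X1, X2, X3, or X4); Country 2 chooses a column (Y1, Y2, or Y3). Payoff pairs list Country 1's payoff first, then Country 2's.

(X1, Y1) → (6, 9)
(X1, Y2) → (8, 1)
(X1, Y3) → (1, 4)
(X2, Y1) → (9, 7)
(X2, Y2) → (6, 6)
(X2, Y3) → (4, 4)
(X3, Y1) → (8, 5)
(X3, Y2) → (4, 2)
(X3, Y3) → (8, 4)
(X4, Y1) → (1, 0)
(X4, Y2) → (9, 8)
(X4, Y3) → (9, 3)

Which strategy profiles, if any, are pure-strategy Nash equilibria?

(X2, Y1) and (X4, Y2)

Check mutual best responses: a cell is a NE iff neither player can gain by unilaterally deviating.
Country 1's best responses — vs Y1: X2 (payoff 9); vs Y2: X4 (payoff 9); vs Y3: X4 (payoff 9).
Country 2's best responses — vs X1: Y1 (payoff 9); vs X2: Y1 (payoff 7); vs X3: Y1 (payoff 5); vs X4: Y2 (payoff 8).
Mutual best responses occur at (X2, Y1) and (X4, Y2); at each, neither player gains by switching.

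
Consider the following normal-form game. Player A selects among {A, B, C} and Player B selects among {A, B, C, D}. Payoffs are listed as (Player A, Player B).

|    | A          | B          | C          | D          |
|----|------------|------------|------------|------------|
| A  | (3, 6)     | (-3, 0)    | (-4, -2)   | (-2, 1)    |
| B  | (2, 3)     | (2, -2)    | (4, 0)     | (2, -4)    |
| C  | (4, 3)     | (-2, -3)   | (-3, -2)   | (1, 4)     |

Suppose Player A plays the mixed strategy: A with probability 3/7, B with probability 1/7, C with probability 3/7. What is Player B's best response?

A

Compute Player B's expected payoff from each pure strategy against the given mix.
A: (3/7)·6 + (1/7)·3 + (3/7)·3 = 30/7
B: (3/7)·0 + (1/7)·(-2) + (3/7)·(-3) = -11/7
C: (3/7)·(-2) + (1/7)·0 + (3/7)·(-2) = -12/7
D: (3/7)·1 + (1/7)·(-4) + (3/7)·4 = 11/7
Highest expected payoff is 30/7, from A.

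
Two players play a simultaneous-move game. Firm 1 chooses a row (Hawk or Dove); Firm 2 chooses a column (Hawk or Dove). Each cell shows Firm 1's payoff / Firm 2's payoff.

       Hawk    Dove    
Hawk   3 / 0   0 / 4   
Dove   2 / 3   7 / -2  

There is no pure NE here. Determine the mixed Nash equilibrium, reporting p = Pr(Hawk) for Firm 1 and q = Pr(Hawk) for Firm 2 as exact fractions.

Each player's mixing probability is pinned down by making the *other* player indifferent.
Firm 2 indifferent between Hawk and Dove: p·0 + (1−p)·3 = p·4 + (1−p)·(-2) ⟹ 3 + (-3)p = (-2) + 6p ⟹ p = 5/9.
Firm 1 indifferent between Hawk and Dove: q·3 + (1−q)·0 = q·2 + (1−q)·7 ⟹ 0 + 3q = 7 + (-5)q ⟹ q = 7/8.

p = 5/9, q = 7/8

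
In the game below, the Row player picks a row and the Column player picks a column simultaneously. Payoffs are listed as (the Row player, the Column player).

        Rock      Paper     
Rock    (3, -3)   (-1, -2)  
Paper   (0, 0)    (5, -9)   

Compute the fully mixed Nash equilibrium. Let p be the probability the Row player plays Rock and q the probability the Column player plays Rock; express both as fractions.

Each player's mixing probability is pinned down by making the *other* player indifferent.
The Column player indifferent between Rock and Paper: p·(-3) + (1−p)·0 = p·(-2) + (1−p)·(-9) ⟹ 0 + (-3)p = (-9) + 7p ⟹ p = 9/10.
The Row player indifferent between Rock and Paper: q·3 + (1−q)·(-1) = q·0 + (1−q)·5 ⟹ (-1) + 4q = 5 + (-5)q ⟹ q = 2/3.

p = 9/10, q = 2/3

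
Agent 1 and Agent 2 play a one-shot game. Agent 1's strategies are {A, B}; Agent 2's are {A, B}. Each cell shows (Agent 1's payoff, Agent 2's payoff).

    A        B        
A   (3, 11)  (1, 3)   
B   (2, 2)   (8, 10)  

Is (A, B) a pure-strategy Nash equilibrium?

Holding Agent 2 at B: Agent 1 gets 1 from A but could get 8 by switching to B. Agent 1 has a profitable deviation.

No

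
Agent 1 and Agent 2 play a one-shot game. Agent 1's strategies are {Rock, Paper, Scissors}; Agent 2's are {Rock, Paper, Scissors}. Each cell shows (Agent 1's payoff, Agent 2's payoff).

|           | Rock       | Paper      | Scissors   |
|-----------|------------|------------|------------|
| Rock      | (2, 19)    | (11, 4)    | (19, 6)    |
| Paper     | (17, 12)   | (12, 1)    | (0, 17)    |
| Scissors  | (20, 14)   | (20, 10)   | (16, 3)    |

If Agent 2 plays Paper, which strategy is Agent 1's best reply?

With Agent 2 fixed at Paper, Agent 1's payoffs are: Rock → 11, Paper → 12, Scissors → 20.
The maximum is 20, achieved by Scissors.

Scissors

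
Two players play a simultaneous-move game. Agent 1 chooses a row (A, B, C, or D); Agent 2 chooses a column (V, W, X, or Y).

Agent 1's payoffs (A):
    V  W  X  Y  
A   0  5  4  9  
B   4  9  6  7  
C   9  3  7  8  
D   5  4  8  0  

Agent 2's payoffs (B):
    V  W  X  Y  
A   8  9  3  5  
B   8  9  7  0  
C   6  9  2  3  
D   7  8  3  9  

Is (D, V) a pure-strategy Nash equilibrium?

Holding Agent 2 at V: Agent 1 gets 5 from D but could get 9 by switching to C. Agent 1 has a profitable deviation.

No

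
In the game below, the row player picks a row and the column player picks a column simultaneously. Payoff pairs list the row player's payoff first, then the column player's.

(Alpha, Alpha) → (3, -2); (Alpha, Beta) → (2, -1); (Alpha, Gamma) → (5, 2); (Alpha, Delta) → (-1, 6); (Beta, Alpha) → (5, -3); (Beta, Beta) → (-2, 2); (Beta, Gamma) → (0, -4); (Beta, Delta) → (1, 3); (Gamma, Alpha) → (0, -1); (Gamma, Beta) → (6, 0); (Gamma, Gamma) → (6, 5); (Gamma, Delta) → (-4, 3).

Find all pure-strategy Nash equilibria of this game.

(Beta, Delta) and (Gamma, Gamma)

Check mutual best responses: a cell is a NE iff neither player can gain by unilaterally deviating.
The row player's best responses — vs Alpha: Beta (payoff 5); vs Beta: Gamma (payoff 6); vs Gamma: Gamma (payoff 6); vs Delta: Beta (payoff 1).
The column player's best responses — vs Alpha: Delta (payoff 6); vs Beta: Delta (payoff 3); vs Gamma: Gamma (payoff 5).
Mutual best responses occur at (Beta, Delta) and (Gamma, Gamma); at each, neither player gains by switching.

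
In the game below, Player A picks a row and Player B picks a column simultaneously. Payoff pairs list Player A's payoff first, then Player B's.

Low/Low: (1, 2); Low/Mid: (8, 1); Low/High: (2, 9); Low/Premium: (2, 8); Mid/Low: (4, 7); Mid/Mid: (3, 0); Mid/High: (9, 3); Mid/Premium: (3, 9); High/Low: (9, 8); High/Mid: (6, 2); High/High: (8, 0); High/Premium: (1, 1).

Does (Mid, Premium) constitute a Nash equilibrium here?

Holding Player B at Premium: Player A gets 3 from Mid, versus 2 from Low, 1 from High. No profitable deviation for Player A.
Holding Player A at Mid: Player B gets 9 from Premium, versus 7 from Low, 0 from Mid, 3 from High. No profitable deviation for Player B either.

Yes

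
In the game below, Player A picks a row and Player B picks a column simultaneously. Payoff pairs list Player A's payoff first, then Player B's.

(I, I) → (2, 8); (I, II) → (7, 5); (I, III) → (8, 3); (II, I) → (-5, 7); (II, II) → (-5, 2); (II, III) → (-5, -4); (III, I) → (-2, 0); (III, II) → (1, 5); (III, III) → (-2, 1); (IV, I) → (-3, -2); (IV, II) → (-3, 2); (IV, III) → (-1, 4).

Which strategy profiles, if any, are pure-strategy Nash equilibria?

Find each player's best response to every opponent strategy; NE are the intersections.
Player A's best responses — vs I: I (payoff 2); vs II: I (payoff 7); vs III: I (payoff 8).
Player B's best responses — vs I: I (payoff 8); vs II: I (payoff 7); vs III: II (payoff 5); vs IV: III (payoff 4).
The only mutual best response is (I, I); neither player gains by switching there.

(I, I)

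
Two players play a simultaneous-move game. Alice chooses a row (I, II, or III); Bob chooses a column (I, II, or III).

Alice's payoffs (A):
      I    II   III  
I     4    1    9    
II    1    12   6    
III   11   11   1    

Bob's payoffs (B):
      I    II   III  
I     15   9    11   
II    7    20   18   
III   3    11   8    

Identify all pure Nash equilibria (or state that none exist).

(II, II)

Find each player's best response to every opponent strategy; NE are the intersections.
Alice's best responses — vs I: III (payoff 11); vs II: II (payoff 12); vs III: I (payoff 9).
Bob's best responses — vs I: I (payoff 15); vs II: II (payoff 20); vs III: II (payoff 11).
The only mutual best response is (II, II); neither player gains by switching there.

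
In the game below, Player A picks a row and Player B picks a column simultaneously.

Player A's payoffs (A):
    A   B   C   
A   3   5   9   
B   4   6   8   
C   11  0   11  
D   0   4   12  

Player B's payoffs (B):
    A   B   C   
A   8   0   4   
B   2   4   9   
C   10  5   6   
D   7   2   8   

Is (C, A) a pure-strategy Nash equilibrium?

Holding Player B at A: Player A gets 11 from C, versus 3 from A, 4 from B, 0 from D. No profitable deviation for Player A.
Holding Player A at C: Player B gets 10 from A, versus 5 from B, 6 from C. No profitable deviation for Player B either.

Yes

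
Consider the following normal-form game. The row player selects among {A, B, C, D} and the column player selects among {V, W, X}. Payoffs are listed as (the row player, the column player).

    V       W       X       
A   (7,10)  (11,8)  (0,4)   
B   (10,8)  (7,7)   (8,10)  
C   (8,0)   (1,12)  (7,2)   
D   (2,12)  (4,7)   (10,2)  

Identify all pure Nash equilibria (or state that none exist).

Check mutual best responses: a cell is a NE iff neither player can gain by unilaterally deviating.
The row player's best responses — vs V: B (payoff 10); vs W: A (payoff 11); vs X: D (payoff 10).
The column player's best responses — vs A: V (payoff 10); vs B: X (payoff 10); vs C: W (payoff 12); vs D: V (payoff 12).
No cell has both players best-responding. For instance, the row player's best reply to X is D, but against D the column player prefers V over X.

There is no pure-strategy Nash equilibrium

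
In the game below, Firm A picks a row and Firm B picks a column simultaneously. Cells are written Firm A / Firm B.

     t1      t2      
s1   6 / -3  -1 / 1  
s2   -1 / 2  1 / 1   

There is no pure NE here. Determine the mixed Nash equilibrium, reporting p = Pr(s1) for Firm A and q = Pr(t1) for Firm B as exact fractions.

In a mixed NE each player is indifferent between their pure strategies, so the opponent's mix sets the indifference.
Firm B indifferent between t1 and t2: p·(-3) + (1−p)·2 = p·1 + (1−p)·1 ⟹ 2 + (-5)p = 1 + 0p ⟹ p = 1/5.
Firm A indifferent between s1 and s2: q·6 + (1−q)·(-1) = q·(-1) + (1−q)·1 ⟹ (-1) + 7q = 1 + (-2)q ⟹ q = 2/9.

p = 1/5, q = 2/9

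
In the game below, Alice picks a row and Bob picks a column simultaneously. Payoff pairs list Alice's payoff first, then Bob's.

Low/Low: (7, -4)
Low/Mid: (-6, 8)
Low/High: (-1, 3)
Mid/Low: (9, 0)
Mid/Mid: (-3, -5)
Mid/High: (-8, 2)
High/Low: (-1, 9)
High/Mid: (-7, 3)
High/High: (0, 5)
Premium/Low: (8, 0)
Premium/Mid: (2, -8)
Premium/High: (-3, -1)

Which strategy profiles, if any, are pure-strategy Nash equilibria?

Check mutual best responses: a cell is a NE iff neither player can gain by unilaterally deviating.
Alice's best responses — vs Low: Mid (payoff 9); vs Mid: Premium (payoff 2); vs High: High (payoff 0).
Bob's best responses — vs Low: Mid (payoff 8); vs Mid: High (payoff 2); vs High: Low (payoff 9); vs Premium: Low (payoff 0).
No cell has both players best-responding. For instance, Alice's best reply to Low is Mid, but against Mid Bob prefers High over Low.

There is no pure-strategy Nash equilibrium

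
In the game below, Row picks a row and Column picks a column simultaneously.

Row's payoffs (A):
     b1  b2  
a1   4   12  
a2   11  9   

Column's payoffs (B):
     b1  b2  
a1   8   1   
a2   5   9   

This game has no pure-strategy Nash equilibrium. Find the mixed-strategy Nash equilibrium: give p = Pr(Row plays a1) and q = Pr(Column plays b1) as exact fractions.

Each player's mixing probability is pinned down by making the *other* player indifferent.
Column indifferent between b1 and b2: p·8 + (1−p)·5 = p·1 + (1−p)·9 ⟹ 5 + 3p = 9 + (-8)p ⟹ p = 4/11.
Row indifferent between a1 and a2: q·4 + (1−q)·12 = q·11 + (1−q)·9 ⟹ 12 + (-8)q = 9 + 2q ⟹ q = 3/10.

p = 4/11, q = 3/10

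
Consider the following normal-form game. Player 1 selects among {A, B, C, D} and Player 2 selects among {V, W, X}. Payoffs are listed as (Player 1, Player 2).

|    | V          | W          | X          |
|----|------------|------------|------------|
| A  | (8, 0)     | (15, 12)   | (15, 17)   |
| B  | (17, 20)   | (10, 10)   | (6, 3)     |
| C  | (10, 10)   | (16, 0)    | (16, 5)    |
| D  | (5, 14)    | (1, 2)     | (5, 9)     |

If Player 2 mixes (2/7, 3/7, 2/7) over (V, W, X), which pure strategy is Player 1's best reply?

C

Player 1's best reply maximizes expected payoff against the mix.
A: (2/7)·8 + (3/7)·15 + (2/7)·15 = 13
B: (2/7)·17 + (3/7)·10 + (2/7)·6 = 76/7
C: (2/7)·10 + (3/7)·16 + (2/7)·16 = 100/7
D: (2/7)·5 + (3/7)·1 + (2/7)·5 = 23/7
Highest expected payoff is 100/7, from C.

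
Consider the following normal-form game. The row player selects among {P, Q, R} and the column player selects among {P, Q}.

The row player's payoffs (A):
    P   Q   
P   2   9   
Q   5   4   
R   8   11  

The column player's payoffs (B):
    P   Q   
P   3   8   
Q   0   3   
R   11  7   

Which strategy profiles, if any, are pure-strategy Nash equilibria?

A profile is a Nash equilibrium when each player is best-responding to the other.
The row player's best responses — vs P: R (payoff 8); vs Q: R (payoff 11).
The column player's best responses — vs P: Q (payoff 8); vs Q: Q (payoff 3); vs R: P (payoff 11).
The only mutual best response is (R, P); neither player gains by switching there.

(R, P)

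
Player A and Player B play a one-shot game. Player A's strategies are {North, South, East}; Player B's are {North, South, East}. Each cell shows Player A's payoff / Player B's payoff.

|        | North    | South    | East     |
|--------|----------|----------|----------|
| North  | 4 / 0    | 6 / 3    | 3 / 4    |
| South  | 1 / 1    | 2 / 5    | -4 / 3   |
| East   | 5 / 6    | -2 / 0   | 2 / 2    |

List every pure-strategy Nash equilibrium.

(North, East) and (East, North)

Find each player's best response to every opponent strategy; NE are the intersections.
Player A's best responses — vs North: East (payoff 5); vs South: North (payoff 6); vs East: North (payoff 3).
Player B's best responses — vs North: East (payoff 4); vs South: South (payoff 5); vs East: North (payoff 6).
Mutual best responses occur at (North, East) and (East, North); at each, neither player gains by switching.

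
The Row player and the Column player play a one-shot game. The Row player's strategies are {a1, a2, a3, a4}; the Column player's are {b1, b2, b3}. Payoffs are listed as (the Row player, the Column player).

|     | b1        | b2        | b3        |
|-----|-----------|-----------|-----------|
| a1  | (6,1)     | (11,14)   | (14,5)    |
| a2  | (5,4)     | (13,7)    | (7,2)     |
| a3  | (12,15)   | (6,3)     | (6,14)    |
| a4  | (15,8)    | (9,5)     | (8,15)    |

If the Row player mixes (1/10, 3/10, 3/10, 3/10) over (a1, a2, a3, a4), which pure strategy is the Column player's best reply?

b3

Compute the Column player's expected payoff from each pure strategy against the given mix.
b1: (1/10)·1 + (3/10)·4 + (3/10)·15 + (3/10)·8 = 41/5
b2: (1/10)·14 + (3/10)·7 + (3/10)·3 + (3/10)·5 = 59/10
b3: (1/10)·5 + (3/10)·2 + (3/10)·14 + (3/10)·15 = 49/5
Highest expected payoff is 49/5, from b3.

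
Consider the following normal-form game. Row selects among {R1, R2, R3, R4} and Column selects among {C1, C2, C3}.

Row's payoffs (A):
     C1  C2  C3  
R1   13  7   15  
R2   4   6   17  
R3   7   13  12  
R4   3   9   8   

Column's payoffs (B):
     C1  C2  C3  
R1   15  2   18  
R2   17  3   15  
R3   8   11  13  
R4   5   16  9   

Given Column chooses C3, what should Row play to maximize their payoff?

R2

With Column fixed at C3, Row's payoffs are: R1 → 15, R2 → 17, R3 → 12, R4 → 8.
The maximum is 17, achieved by R2.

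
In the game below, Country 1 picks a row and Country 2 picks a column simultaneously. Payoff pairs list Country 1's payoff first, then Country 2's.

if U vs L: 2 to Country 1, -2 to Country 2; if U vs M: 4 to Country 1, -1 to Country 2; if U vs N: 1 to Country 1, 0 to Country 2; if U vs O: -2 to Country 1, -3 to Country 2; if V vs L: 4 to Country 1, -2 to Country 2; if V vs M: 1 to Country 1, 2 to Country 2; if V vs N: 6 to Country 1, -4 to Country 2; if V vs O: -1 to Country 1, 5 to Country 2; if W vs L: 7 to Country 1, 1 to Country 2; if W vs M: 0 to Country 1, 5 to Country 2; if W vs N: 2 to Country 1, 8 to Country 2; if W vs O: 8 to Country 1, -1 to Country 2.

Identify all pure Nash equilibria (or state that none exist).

Check mutual best responses: a cell is a NE iff neither player can gain by unilaterally deviating.
Country 1's best responses — vs L: W (payoff 7); vs M: U (payoff 4); vs N: V (payoff 6); vs O: W (payoff 8).
Country 2's best responses — vs U: N (payoff 0); vs V: O (payoff 5); vs W: N (payoff 8).
No cell has both players best-responding. For instance, Country 1's best reply to M is U, but against U Country 2 prefers N over M.

None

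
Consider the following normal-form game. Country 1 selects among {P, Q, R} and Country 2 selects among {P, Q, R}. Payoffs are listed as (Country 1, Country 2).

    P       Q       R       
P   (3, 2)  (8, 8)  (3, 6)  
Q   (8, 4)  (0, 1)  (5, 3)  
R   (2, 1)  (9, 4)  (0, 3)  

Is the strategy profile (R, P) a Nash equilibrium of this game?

Holding Country 2 at P: Country 1 gets 2 from R but could get 8 by switching to Q. Country 1 has a profitable deviation.

No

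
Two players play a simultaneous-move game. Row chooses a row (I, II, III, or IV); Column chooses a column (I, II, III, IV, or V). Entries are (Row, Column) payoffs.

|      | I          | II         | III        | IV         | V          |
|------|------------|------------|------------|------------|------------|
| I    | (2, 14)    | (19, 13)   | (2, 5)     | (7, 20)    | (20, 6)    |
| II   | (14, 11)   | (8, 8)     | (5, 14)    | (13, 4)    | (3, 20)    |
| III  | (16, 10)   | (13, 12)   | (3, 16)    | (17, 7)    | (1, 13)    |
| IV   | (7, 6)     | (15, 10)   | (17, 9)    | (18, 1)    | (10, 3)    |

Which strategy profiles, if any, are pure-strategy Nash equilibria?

A profile is a Nash equilibrium when each player is best-responding to the other.
Row's best responses — vs I: III (payoff 16); vs II: I (payoff 19); vs III: IV (payoff 17); vs IV: IV (payoff 18); vs V: I (payoff 20).
Column's best responses — vs I: IV (payoff 20); vs II: V (payoff 20); vs III: III (payoff 16); vs IV: II (payoff 10).
No cell has both players best-responding. For instance, Row's best reply to IV is IV, but against IV Column prefers II over IV.

No pure-strategy Nash equilibrium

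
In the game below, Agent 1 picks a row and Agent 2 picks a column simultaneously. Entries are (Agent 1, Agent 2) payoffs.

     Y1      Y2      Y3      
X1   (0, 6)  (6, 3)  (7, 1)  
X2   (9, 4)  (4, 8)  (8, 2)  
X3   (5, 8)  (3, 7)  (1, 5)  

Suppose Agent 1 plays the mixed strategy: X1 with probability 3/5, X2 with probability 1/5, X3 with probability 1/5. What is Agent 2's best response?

Y1

Agent 2's best reply maximizes expected payoff against the mix.
Y1: (3/5)·6 + (1/5)·4 + (1/5)·8 = 6
Y2: (3/5)·3 + (1/5)·8 + (1/5)·7 = 24/5
Y3: (3/5)·1 + (1/5)·2 + (1/5)·5 = 2
Highest expected payoff is 6, from Y1.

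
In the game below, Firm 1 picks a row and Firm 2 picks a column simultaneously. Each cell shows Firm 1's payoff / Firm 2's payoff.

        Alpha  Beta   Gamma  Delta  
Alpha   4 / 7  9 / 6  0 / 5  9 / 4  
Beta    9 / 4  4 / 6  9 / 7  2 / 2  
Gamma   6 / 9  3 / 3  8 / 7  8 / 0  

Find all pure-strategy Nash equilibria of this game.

Check mutual best responses: a cell is a NE iff neither player can gain by unilaterally deviating.
Firm 1's best responses — vs Alpha: Beta (payoff 9); vs Beta: Alpha (payoff 9); vs Gamma: Beta (payoff 9); vs Delta: Alpha (payoff 9).
Firm 2's best responses — vs Alpha: Alpha (payoff 7); vs Beta: Gamma (payoff 7); vs Gamma: Alpha (payoff 9).
The only mutual best response is (Beta, Gamma); neither player gains by switching there.

(Beta, Gamma)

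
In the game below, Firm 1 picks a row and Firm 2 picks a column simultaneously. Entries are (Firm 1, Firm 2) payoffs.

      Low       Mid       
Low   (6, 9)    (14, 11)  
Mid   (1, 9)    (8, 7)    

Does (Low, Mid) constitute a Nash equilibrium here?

Yes

Holding Firm 2 at Mid: Firm 1 gets 14 from Low, versus 8 from Mid. No profitable deviation for Firm 1.
Holding Firm 1 at Low: Firm 2 gets 11 from Mid, versus 9 from Low. No profitable deviation for Firm 2 either.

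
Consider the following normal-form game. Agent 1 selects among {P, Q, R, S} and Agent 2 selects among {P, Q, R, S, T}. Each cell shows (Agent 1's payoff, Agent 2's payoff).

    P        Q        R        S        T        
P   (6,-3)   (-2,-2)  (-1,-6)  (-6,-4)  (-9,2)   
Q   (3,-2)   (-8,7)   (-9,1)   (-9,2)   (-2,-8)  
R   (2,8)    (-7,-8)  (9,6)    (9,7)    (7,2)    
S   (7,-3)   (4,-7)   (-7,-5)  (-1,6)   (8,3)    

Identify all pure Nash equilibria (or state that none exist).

No pure-strategy Nash equilibrium

Find each player's best response to every opponent strategy; NE are the intersections.
Agent 1's best responses — vs P: S (payoff 7); vs Q: S (payoff 4); vs R: R (payoff 9); vs S: R (payoff 9); vs T: S (payoff 8).
Agent 2's best responses — vs P: T (payoff 2); vs Q: Q (payoff 7); vs R: P (payoff 8); vs S: S (payoff 6).
No cell has both players best-responding. For instance, Agent 1's best reply to S is R, but against R Agent 2 prefers P over S.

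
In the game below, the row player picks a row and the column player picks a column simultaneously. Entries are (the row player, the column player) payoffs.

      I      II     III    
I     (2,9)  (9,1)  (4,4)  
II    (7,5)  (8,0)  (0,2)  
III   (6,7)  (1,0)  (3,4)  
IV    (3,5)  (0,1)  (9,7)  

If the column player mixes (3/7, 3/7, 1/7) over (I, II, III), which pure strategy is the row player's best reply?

II

The row player's best reply maximizes expected payoff against the mix.
I: (3/7)·2 + (3/7)·9 + (1/7)·4 = 37/7
II: (3/7)·7 + (3/7)·8 + (1/7)·0 = 45/7
III: (3/7)·6 + (3/7)·1 + (1/7)·3 = 24/7
IV: (3/7)·3 + (3/7)·0 + (1/7)·9 = 18/7
Highest expected payoff is 45/7, from II.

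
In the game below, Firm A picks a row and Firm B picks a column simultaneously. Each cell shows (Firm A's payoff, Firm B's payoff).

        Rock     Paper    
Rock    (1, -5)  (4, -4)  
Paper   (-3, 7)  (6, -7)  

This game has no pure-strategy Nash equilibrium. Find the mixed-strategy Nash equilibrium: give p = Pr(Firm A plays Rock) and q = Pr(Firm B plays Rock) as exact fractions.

Each player's mixing probability is pinned down by making the *other* player indifferent.
Firm B indifferent between Rock and Paper: p·(-5) + (1−p)·7 = p·(-4) + (1−p)·(-7) ⟹ 7 + (-12)p = (-7) + 3p ⟹ p = 14/15.
Firm A indifferent between Rock and Paper: q·1 + (1−q)·4 = q·(-3) + (1−q)·6 ⟹ 4 + (-3)q = 6 + (-9)q ⟹ q = 1/3.

p = 14/15, q = 1/3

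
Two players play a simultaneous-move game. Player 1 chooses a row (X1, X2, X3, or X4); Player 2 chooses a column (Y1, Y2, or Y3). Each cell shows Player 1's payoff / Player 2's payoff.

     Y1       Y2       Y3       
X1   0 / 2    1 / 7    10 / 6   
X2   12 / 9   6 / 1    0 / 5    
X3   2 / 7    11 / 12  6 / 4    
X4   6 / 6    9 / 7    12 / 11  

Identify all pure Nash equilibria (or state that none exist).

Check mutual best responses: a cell is a NE iff neither player can gain by unilaterally deviating.
Player 1's best responses — vs Y1: X2 (payoff 12); vs Y2: X3 (payoff 11); vs Y3: X4 (payoff 12).
Player 2's best responses — vs X1: Y2 (payoff 7); vs X2: Y1 (payoff 9); vs X3: Y2 (payoff 12); vs X4: Y3 (payoff 11).
Mutual best responses occur at (X2, Y1), (X3, Y2), and (X4, Y3); at each, neither player gains by switching.

(X2, Y1), (X3, Y2), and (X4, Y3)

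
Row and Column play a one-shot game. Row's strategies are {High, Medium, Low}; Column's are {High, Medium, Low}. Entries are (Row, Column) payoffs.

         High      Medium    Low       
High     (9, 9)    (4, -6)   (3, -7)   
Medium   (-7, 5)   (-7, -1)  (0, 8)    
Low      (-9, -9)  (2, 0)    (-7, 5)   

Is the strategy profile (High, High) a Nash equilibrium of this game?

Yes

Holding Column at High: Row gets 9 from High, versus -7 from Medium, -9 from Low. No profitable deviation for Row.
Holding Row at High: Column gets 9 from High, versus -6 from Medium, -7 from Low. No profitable deviation for Column either.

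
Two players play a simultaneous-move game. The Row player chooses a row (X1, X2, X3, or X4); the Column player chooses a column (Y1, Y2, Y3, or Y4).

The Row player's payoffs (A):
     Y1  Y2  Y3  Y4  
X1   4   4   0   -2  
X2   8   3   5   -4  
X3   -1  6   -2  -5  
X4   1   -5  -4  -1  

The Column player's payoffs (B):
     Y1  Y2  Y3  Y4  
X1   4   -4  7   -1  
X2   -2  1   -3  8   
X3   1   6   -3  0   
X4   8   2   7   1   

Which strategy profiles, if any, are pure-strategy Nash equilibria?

(X3, Y2)

A profile is a Nash equilibrium when each player is best-responding to the other.
The Row player's best responses — vs Y1: X2 (payoff 8); vs Y2: X3 (payoff 6); vs Y3: X2 (payoff 5); vs Y4: X4 (payoff -1).
The Column player's best responses — vs X1: Y3 (payoff 7); vs X2: Y4 (payoff 8); vs X3: Y2 (payoff 6); vs X4: Y1 (payoff 8).
The only mutual best response is (X3, Y2); neither player gains by switching there.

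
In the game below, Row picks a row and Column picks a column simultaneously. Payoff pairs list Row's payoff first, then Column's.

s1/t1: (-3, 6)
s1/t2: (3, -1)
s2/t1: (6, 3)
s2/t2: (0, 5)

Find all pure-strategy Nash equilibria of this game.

There is no pure-strategy Nash equilibrium

Find each player's best response to every opponent strategy; NE are the intersections.
Row's best responses — vs t1: s2 (payoff 6); vs t2: s1 (payoff 3).
Column's best responses — vs s1: t1 (payoff 6); vs s2: t2 (payoff 5).
No cell has both players best-responding. For instance, Row's best reply to t2 is s1, but against s1 Column prefers t1 over t2.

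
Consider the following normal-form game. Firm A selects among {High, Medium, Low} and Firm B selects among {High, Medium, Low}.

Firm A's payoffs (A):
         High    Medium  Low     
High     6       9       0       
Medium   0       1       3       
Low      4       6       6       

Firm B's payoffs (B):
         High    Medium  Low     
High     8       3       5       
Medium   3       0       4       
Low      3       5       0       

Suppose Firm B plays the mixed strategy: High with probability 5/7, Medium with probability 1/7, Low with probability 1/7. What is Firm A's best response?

Compute Firm A's expected payoff from each pure strategy against the given mix.
High: (5/7)·6 + (1/7)·9 + (1/7)·0 = 39/7
Medium: (5/7)·0 + (1/7)·1 + (1/7)·3 = 4/7
Low: (5/7)·4 + (1/7)·6 + (1/7)·6 = 32/7
Highest expected payoff is 39/7, from High.

High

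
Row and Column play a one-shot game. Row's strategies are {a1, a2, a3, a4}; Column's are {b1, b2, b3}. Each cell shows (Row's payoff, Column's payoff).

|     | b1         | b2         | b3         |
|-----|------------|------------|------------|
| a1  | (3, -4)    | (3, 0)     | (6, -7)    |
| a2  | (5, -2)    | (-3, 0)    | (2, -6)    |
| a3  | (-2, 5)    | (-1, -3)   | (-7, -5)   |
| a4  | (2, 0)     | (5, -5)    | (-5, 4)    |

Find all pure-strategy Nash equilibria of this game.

No pure-strategy Nash equilibrium

Find each player's best response to every opponent strategy; NE are the intersections.
Row's best responses — vs b1: a2 (payoff 5); vs b2: a4 (payoff 5); vs b3: a1 (payoff 6).
Column's best responses — vs a1: b2 (payoff 0); vs a2: b2 (payoff 0); vs a3: b1 (payoff 5); vs a4: b3 (payoff 4).
No cell has both players best-responding. For instance, Row's best reply to b1 is a2, but against a2 Column prefers b2 over b1.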